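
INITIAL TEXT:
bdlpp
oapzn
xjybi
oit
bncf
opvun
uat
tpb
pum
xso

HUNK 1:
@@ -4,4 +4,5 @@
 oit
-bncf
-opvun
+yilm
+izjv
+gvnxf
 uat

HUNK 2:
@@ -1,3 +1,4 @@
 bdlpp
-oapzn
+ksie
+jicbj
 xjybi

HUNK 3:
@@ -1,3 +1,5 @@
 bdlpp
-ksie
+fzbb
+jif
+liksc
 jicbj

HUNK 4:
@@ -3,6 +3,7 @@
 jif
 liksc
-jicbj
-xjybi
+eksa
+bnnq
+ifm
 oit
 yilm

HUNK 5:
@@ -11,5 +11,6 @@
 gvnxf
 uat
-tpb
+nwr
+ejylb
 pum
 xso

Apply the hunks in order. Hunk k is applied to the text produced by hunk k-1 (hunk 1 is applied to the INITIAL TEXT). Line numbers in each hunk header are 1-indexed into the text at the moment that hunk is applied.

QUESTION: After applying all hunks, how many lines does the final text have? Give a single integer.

Hunk 1: at line 4 remove [bncf,opvun] add [yilm,izjv,gvnxf] -> 11 lines: bdlpp oapzn xjybi oit yilm izjv gvnxf uat tpb pum xso
Hunk 2: at line 1 remove [oapzn] add [ksie,jicbj] -> 12 lines: bdlpp ksie jicbj xjybi oit yilm izjv gvnxf uat tpb pum xso
Hunk 3: at line 1 remove [ksie] add [fzbb,jif,liksc] -> 14 lines: bdlpp fzbb jif liksc jicbj xjybi oit yilm izjv gvnxf uat tpb pum xso
Hunk 4: at line 3 remove [jicbj,xjybi] add [eksa,bnnq,ifm] -> 15 lines: bdlpp fzbb jif liksc eksa bnnq ifm oit yilm izjv gvnxf uat tpb pum xso
Hunk 5: at line 11 remove [tpb] add [nwr,ejylb] -> 16 lines: bdlpp fzbb jif liksc eksa bnnq ifm oit yilm izjv gvnxf uat nwr ejylb pum xso
Final line count: 16

Answer: 16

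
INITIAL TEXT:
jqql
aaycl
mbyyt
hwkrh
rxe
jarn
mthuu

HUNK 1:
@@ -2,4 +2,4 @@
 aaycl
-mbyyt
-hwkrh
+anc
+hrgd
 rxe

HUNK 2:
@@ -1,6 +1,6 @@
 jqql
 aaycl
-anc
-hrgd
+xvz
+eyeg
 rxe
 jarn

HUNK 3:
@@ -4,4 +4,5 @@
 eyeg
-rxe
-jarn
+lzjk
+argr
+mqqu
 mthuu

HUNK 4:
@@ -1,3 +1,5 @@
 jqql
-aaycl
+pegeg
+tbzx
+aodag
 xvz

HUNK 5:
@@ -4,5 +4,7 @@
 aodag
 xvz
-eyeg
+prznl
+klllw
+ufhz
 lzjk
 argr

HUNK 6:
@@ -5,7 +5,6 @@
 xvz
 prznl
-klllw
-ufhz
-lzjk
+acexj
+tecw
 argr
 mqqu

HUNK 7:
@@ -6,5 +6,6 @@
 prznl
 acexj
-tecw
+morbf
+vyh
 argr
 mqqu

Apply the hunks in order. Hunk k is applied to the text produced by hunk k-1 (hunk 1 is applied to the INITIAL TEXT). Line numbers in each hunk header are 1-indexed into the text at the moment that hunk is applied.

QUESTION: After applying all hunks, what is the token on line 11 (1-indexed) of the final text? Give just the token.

Answer: mqqu

Derivation:
Hunk 1: at line 2 remove [mbyyt,hwkrh] add [anc,hrgd] -> 7 lines: jqql aaycl anc hrgd rxe jarn mthuu
Hunk 2: at line 1 remove [anc,hrgd] add [xvz,eyeg] -> 7 lines: jqql aaycl xvz eyeg rxe jarn mthuu
Hunk 3: at line 4 remove [rxe,jarn] add [lzjk,argr,mqqu] -> 8 lines: jqql aaycl xvz eyeg lzjk argr mqqu mthuu
Hunk 4: at line 1 remove [aaycl] add [pegeg,tbzx,aodag] -> 10 lines: jqql pegeg tbzx aodag xvz eyeg lzjk argr mqqu mthuu
Hunk 5: at line 4 remove [eyeg] add [prznl,klllw,ufhz] -> 12 lines: jqql pegeg tbzx aodag xvz prznl klllw ufhz lzjk argr mqqu mthuu
Hunk 6: at line 5 remove [klllw,ufhz,lzjk] add [acexj,tecw] -> 11 lines: jqql pegeg tbzx aodag xvz prznl acexj tecw argr mqqu mthuu
Hunk 7: at line 6 remove [tecw] add [morbf,vyh] -> 12 lines: jqql pegeg tbzx aodag xvz prznl acexj morbf vyh argr mqqu mthuu
Final line 11: mqqu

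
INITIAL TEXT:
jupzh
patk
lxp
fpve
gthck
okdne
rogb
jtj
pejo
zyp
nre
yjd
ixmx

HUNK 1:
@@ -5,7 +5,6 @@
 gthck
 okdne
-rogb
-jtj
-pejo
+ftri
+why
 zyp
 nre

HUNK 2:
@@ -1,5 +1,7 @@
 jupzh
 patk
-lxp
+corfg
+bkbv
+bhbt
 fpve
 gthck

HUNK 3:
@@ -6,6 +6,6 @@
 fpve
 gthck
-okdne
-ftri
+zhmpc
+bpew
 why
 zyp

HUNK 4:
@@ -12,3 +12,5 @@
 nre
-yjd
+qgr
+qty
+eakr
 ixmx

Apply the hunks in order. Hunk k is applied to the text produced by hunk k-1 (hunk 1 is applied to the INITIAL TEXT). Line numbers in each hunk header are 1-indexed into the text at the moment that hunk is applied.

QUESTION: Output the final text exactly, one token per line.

Answer: jupzh
patk
corfg
bkbv
bhbt
fpve
gthck
zhmpc
bpew
why
zyp
nre
qgr
qty
eakr
ixmx

Derivation:
Hunk 1: at line 5 remove [rogb,jtj,pejo] add [ftri,why] -> 12 lines: jupzh patk lxp fpve gthck okdne ftri why zyp nre yjd ixmx
Hunk 2: at line 1 remove [lxp] add [corfg,bkbv,bhbt] -> 14 lines: jupzh patk corfg bkbv bhbt fpve gthck okdne ftri why zyp nre yjd ixmx
Hunk 3: at line 6 remove [okdne,ftri] add [zhmpc,bpew] -> 14 lines: jupzh patk corfg bkbv bhbt fpve gthck zhmpc bpew why zyp nre yjd ixmx
Hunk 4: at line 12 remove [yjd] add [qgr,qty,eakr] -> 16 lines: jupzh patk corfg bkbv bhbt fpve gthck zhmpc bpew why zyp nre qgr qty eakr ixmx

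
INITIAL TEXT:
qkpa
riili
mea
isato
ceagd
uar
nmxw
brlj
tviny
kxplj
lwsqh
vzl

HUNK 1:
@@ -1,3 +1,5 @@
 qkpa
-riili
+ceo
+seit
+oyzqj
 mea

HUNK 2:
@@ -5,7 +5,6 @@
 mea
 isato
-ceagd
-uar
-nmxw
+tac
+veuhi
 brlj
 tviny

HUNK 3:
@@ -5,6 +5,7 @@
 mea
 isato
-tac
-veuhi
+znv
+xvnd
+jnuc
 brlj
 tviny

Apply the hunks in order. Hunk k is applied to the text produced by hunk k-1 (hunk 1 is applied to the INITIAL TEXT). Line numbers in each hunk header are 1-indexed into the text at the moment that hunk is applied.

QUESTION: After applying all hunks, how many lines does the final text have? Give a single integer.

Hunk 1: at line 1 remove [riili] add [ceo,seit,oyzqj] -> 14 lines: qkpa ceo seit oyzqj mea isato ceagd uar nmxw brlj tviny kxplj lwsqh vzl
Hunk 2: at line 5 remove [ceagd,uar,nmxw] add [tac,veuhi] -> 13 lines: qkpa ceo seit oyzqj mea isato tac veuhi brlj tviny kxplj lwsqh vzl
Hunk 3: at line 5 remove [tac,veuhi] add [znv,xvnd,jnuc] -> 14 lines: qkpa ceo seit oyzqj mea isato znv xvnd jnuc brlj tviny kxplj lwsqh vzl
Final line count: 14

Answer: 14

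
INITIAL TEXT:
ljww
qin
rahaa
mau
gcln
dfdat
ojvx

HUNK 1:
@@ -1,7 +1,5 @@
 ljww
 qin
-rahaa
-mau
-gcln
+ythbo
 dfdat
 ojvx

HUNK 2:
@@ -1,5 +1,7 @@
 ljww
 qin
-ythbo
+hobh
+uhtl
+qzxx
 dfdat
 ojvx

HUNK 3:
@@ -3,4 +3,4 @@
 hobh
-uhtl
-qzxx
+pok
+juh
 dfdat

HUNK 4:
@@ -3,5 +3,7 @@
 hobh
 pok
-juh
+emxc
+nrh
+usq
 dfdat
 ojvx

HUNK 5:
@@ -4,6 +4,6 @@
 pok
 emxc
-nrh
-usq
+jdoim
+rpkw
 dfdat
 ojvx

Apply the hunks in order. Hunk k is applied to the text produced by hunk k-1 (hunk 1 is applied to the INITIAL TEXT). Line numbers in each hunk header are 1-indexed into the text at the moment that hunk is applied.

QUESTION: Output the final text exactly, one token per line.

Hunk 1: at line 1 remove [rahaa,mau,gcln] add [ythbo] -> 5 lines: ljww qin ythbo dfdat ojvx
Hunk 2: at line 1 remove [ythbo] add [hobh,uhtl,qzxx] -> 7 lines: ljww qin hobh uhtl qzxx dfdat ojvx
Hunk 3: at line 3 remove [uhtl,qzxx] add [pok,juh] -> 7 lines: ljww qin hobh pok juh dfdat ojvx
Hunk 4: at line 3 remove [juh] add [emxc,nrh,usq] -> 9 lines: ljww qin hobh pok emxc nrh usq dfdat ojvx
Hunk 5: at line 4 remove [nrh,usq] add [jdoim,rpkw] -> 9 lines: ljww qin hobh pok emxc jdoim rpkw dfdat ojvx

Answer: ljww
qin
hobh
pok
emxc
jdoim
rpkw
dfdat
ojvx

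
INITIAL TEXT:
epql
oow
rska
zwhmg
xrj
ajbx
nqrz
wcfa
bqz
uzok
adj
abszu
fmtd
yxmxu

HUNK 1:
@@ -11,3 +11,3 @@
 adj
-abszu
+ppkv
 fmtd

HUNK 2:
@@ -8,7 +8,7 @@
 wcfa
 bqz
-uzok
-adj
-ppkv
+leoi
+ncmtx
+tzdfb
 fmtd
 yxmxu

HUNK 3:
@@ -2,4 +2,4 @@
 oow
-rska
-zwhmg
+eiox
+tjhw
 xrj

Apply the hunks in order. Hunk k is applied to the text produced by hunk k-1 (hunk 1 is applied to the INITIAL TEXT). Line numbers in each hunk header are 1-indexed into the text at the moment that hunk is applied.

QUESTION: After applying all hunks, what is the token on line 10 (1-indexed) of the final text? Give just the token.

Hunk 1: at line 11 remove [abszu] add [ppkv] -> 14 lines: epql oow rska zwhmg xrj ajbx nqrz wcfa bqz uzok adj ppkv fmtd yxmxu
Hunk 2: at line 8 remove [uzok,adj,ppkv] add [leoi,ncmtx,tzdfb] -> 14 lines: epql oow rska zwhmg xrj ajbx nqrz wcfa bqz leoi ncmtx tzdfb fmtd yxmxu
Hunk 3: at line 2 remove [rska,zwhmg] add [eiox,tjhw] -> 14 lines: epql oow eiox tjhw xrj ajbx nqrz wcfa bqz leoi ncmtx tzdfb fmtd yxmxu
Final line 10: leoi

Answer: leoi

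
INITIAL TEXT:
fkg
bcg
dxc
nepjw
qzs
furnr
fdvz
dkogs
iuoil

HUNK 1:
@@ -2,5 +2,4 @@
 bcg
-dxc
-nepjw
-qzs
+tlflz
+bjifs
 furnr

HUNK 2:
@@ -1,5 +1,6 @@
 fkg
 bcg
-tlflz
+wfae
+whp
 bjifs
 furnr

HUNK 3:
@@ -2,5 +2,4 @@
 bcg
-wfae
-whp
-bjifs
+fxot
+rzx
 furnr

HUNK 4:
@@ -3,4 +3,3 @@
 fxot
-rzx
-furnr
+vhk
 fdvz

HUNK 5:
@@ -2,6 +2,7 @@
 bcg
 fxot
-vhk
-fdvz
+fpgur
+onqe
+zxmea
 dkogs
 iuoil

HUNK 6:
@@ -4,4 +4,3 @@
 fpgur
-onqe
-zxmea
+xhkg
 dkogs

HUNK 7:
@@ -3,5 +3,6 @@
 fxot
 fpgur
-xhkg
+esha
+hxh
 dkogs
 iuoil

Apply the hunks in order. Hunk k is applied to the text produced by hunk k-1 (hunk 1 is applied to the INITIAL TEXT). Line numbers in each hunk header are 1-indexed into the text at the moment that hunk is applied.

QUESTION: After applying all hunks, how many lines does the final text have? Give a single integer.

Answer: 8

Derivation:
Hunk 1: at line 2 remove [dxc,nepjw,qzs] add [tlflz,bjifs] -> 8 lines: fkg bcg tlflz bjifs furnr fdvz dkogs iuoil
Hunk 2: at line 1 remove [tlflz] add [wfae,whp] -> 9 lines: fkg bcg wfae whp bjifs furnr fdvz dkogs iuoil
Hunk 3: at line 2 remove [wfae,whp,bjifs] add [fxot,rzx] -> 8 lines: fkg bcg fxot rzx furnr fdvz dkogs iuoil
Hunk 4: at line 3 remove [rzx,furnr] add [vhk] -> 7 lines: fkg bcg fxot vhk fdvz dkogs iuoil
Hunk 5: at line 2 remove [vhk,fdvz] add [fpgur,onqe,zxmea] -> 8 lines: fkg bcg fxot fpgur onqe zxmea dkogs iuoil
Hunk 6: at line 4 remove [onqe,zxmea] add [xhkg] -> 7 lines: fkg bcg fxot fpgur xhkg dkogs iuoil
Hunk 7: at line 3 remove [xhkg] add [esha,hxh] -> 8 lines: fkg bcg fxot fpgur esha hxh dkogs iuoil
Final line count: 8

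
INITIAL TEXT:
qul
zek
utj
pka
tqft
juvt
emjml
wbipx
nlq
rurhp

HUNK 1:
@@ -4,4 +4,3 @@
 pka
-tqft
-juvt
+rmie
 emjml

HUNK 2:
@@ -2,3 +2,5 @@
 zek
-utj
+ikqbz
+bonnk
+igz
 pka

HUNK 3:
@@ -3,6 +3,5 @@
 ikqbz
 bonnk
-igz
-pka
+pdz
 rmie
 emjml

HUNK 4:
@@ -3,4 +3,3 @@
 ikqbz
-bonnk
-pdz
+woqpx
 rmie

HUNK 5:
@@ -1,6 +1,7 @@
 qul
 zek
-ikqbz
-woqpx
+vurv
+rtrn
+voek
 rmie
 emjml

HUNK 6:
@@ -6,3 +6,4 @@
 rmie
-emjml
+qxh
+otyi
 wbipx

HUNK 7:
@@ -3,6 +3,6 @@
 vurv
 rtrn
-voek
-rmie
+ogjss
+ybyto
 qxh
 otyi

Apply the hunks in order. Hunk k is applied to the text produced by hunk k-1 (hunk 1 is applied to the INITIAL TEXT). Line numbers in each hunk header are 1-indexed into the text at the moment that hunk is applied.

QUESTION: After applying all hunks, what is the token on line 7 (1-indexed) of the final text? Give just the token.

Answer: qxh

Derivation:
Hunk 1: at line 4 remove [tqft,juvt] add [rmie] -> 9 lines: qul zek utj pka rmie emjml wbipx nlq rurhp
Hunk 2: at line 2 remove [utj] add [ikqbz,bonnk,igz] -> 11 lines: qul zek ikqbz bonnk igz pka rmie emjml wbipx nlq rurhp
Hunk 3: at line 3 remove [igz,pka] add [pdz] -> 10 lines: qul zek ikqbz bonnk pdz rmie emjml wbipx nlq rurhp
Hunk 4: at line 3 remove [bonnk,pdz] add [woqpx] -> 9 lines: qul zek ikqbz woqpx rmie emjml wbipx nlq rurhp
Hunk 5: at line 1 remove [ikqbz,woqpx] add [vurv,rtrn,voek] -> 10 lines: qul zek vurv rtrn voek rmie emjml wbipx nlq rurhp
Hunk 6: at line 6 remove [emjml] add [qxh,otyi] -> 11 lines: qul zek vurv rtrn voek rmie qxh otyi wbipx nlq rurhp
Hunk 7: at line 3 remove [voek,rmie] add [ogjss,ybyto] -> 11 lines: qul zek vurv rtrn ogjss ybyto qxh otyi wbipx nlq rurhp
Final line 7: qxh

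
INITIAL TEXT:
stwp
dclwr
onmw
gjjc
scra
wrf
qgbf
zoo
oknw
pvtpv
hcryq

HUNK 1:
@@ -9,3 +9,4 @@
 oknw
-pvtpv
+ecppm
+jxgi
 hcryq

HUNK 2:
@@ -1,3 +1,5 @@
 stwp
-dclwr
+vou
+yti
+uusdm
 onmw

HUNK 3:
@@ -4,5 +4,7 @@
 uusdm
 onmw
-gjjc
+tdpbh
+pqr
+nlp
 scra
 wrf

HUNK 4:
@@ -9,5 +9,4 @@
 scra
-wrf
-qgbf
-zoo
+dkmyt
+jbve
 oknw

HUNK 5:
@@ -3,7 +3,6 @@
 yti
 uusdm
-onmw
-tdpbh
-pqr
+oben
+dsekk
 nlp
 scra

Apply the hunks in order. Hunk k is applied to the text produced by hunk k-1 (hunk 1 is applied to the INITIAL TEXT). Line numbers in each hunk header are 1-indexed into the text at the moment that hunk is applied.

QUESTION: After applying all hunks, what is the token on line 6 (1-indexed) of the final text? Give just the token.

Answer: dsekk

Derivation:
Hunk 1: at line 9 remove [pvtpv] add [ecppm,jxgi] -> 12 lines: stwp dclwr onmw gjjc scra wrf qgbf zoo oknw ecppm jxgi hcryq
Hunk 2: at line 1 remove [dclwr] add [vou,yti,uusdm] -> 14 lines: stwp vou yti uusdm onmw gjjc scra wrf qgbf zoo oknw ecppm jxgi hcryq
Hunk 3: at line 4 remove [gjjc] add [tdpbh,pqr,nlp] -> 16 lines: stwp vou yti uusdm onmw tdpbh pqr nlp scra wrf qgbf zoo oknw ecppm jxgi hcryq
Hunk 4: at line 9 remove [wrf,qgbf,zoo] add [dkmyt,jbve] -> 15 lines: stwp vou yti uusdm onmw tdpbh pqr nlp scra dkmyt jbve oknw ecppm jxgi hcryq
Hunk 5: at line 3 remove [onmw,tdpbh,pqr] add [oben,dsekk] -> 14 lines: stwp vou yti uusdm oben dsekk nlp scra dkmyt jbve oknw ecppm jxgi hcryq
Final line 6: dsekk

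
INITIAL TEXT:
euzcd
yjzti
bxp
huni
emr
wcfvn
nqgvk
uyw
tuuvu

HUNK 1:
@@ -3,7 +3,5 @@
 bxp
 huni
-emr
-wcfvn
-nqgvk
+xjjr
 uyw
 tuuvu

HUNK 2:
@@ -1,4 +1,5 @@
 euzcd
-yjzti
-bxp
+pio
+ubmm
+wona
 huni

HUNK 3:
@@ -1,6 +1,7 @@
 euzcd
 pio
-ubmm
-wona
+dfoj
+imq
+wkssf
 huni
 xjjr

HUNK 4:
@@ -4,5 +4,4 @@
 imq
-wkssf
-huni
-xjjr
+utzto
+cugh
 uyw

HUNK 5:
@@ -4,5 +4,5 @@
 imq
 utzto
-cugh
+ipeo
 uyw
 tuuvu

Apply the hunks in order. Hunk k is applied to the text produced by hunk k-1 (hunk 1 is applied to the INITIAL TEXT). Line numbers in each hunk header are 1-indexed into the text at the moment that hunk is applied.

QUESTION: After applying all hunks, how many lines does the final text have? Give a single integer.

Hunk 1: at line 3 remove [emr,wcfvn,nqgvk] add [xjjr] -> 7 lines: euzcd yjzti bxp huni xjjr uyw tuuvu
Hunk 2: at line 1 remove [yjzti,bxp] add [pio,ubmm,wona] -> 8 lines: euzcd pio ubmm wona huni xjjr uyw tuuvu
Hunk 3: at line 1 remove [ubmm,wona] add [dfoj,imq,wkssf] -> 9 lines: euzcd pio dfoj imq wkssf huni xjjr uyw tuuvu
Hunk 4: at line 4 remove [wkssf,huni,xjjr] add [utzto,cugh] -> 8 lines: euzcd pio dfoj imq utzto cugh uyw tuuvu
Hunk 5: at line 4 remove [cugh] add [ipeo] -> 8 lines: euzcd pio dfoj imq utzto ipeo uyw tuuvu
Final line count: 8

Answer: 8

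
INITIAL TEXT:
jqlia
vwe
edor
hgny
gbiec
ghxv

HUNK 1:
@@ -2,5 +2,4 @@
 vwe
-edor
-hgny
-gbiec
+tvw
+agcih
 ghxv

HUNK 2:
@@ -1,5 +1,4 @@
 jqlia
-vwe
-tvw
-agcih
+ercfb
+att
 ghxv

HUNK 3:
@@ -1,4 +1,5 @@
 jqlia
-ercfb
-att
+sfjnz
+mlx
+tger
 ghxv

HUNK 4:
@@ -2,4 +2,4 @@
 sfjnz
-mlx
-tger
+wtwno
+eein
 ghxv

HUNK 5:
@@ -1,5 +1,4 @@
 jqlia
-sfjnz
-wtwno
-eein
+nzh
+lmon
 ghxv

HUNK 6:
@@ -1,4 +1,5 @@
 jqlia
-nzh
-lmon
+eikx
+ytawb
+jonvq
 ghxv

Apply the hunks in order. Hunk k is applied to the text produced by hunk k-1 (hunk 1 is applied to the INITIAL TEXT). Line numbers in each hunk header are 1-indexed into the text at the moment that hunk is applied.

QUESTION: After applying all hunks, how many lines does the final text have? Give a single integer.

Answer: 5

Derivation:
Hunk 1: at line 2 remove [edor,hgny,gbiec] add [tvw,agcih] -> 5 lines: jqlia vwe tvw agcih ghxv
Hunk 2: at line 1 remove [vwe,tvw,agcih] add [ercfb,att] -> 4 lines: jqlia ercfb att ghxv
Hunk 3: at line 1 remove [ercfb,att] add [sfjnz,mlx,tger] -> 5 lines: jqlia sfjnz mlx tger ghxv
Hunk 4: at line 2 remove [mlx,tger] add [wtwno,eein] -> 5 lines: jqlia sfjnz wtwno eein ghxv
Hunk 5: at line 1 remove [sfjnz,wtwno,eein] add [nzh,lmon] -> 4 lines: jqlia nzh lmon ghxv
Hunk 6: at line 1 remove [nzh,lmon] add [eikx,ytawb,jonvq] -> 5 lines: jqlia eikx ytawb jonvq ghxv
Final line count: 5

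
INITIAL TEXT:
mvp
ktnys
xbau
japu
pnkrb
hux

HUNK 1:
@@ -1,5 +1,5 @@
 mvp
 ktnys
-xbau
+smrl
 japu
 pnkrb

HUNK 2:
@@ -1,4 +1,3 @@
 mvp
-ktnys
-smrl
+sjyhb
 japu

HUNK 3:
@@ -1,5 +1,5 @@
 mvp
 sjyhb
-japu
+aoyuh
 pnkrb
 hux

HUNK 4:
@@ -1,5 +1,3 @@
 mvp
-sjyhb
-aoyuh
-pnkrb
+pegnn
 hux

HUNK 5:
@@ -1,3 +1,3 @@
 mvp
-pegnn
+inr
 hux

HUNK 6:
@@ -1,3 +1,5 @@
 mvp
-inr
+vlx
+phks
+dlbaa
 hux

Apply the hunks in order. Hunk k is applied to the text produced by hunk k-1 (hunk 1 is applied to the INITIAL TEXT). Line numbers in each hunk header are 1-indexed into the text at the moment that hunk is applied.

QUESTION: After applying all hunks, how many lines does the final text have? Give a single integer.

Hunk 1: at line 1 remove [xbau] add [smrl] -> 6 lines: mvp ktnys smrl japu pnkrb hux
Hunk 2: at line 1 remove [ktnys,smrl] add [sjyhb] -> 5 lines: mvp sjyhb japu pnkrb hux
Hunk 3: at line 1 remove [japu] add [aoyuh] -> 5 lines: mvp sjyhb aoyuh pnkrb hux
Hunk 4: at line 1 remove [sjyhb,aoyuh,pnkrb] add [pegnn] -> 3 lines: mvp pegnn hux
Hunk 5: at line 1 remove [pegnn] add [inr] -> 3 lines: mvp inr hux
Hunk 6: at line 1 remove [inr] add [vlx,phks,dlbaa] -> 5 lines: mvp vlx phks dlbaa hux
Final line count: 5

Answer: 5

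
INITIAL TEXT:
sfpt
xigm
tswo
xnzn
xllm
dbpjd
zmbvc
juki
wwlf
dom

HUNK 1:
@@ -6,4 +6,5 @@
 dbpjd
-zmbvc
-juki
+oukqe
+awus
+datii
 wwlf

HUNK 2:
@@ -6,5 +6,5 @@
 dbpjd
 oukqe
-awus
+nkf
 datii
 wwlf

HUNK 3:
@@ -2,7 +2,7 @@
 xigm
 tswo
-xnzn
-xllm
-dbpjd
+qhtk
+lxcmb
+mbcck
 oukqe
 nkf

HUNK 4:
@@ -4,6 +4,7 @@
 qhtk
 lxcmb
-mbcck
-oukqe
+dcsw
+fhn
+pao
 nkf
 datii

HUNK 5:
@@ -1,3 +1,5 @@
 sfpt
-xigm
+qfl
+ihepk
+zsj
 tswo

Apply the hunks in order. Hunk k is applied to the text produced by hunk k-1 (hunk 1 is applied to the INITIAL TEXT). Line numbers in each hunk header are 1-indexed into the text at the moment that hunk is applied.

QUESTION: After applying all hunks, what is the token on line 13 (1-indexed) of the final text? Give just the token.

Hunk 1: at line 6 remove [zmbvc,juki] add [oukqe,awus,datii] -> 11 lines: sfpt xigm tswo xnzn xllm dbpjd oukqe awus datii wwlf dom
Hunk 2: at line 6 remove [awus] add [nkf] -> 11 lines: sfpt xigm tswo xnzn xllm dbpjd oukqe nkf datii wwlf dom
Hunk 3: at line 2 remove [xnzn,xllm,dbpjd] add [qhtk,lxcmb,mbcck] -> 11 lines: sfpt xigm tswo qhtk lxcmb mbcck oukqe nkf datii wwlf dom
Hunk 4: at line 4 remove [mbcck,oukqe] add [dcsw,fhn,pao] -> 12 lines: sfpt xigm tswo qhtk lxcmb dcsw fhn pao nkf datii wwlf dom
Hunk 5: at line 1 remove [xigm] add [qfl,ihepk,zsj] -> 14 lines: sfpt qfl ihepk zsj tswo qhtk lxcmb dcsw fhn pao nkf datii wwlf dom
Final line 13: wwlf

Answer: wwlf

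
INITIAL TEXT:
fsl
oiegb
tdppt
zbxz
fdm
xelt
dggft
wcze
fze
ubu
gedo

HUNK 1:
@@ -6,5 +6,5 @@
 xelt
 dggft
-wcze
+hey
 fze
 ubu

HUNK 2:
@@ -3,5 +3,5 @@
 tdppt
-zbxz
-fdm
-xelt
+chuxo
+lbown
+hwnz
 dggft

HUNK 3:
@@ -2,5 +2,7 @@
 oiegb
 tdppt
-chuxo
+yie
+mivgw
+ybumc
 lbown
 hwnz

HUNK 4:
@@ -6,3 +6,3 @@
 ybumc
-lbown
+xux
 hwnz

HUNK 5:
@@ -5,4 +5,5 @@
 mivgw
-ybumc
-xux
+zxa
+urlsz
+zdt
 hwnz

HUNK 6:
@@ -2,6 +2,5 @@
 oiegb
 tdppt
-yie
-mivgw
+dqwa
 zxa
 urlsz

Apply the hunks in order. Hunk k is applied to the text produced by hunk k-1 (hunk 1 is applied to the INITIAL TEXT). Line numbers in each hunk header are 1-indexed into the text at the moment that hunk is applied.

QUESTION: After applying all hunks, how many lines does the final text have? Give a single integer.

Answer: 13

Derivation:
Hunk 1: at line 6 remove [wcze] add [hey] -> 11 lines: fsl oiegb tdppt zbxz fdm xelt dggft hey fze ubu gedo
Hunk 2: at line 3 remove [zbxz,fdm,xelt] add [chuxo,lbown,hwnz] -> 11 lines: fsl oiegb tdppt chuxo lbown hwnz dggft hey fze ubu gedo
Hunk 3: at line 2 remove [chuxo] add [yie,mivgw,ybumc] -> 13 lines: fsl oiegb tdppt yie mivgw ybumc lbown hwnz dggft hey fze ubu gedo
Hunk 4: at line 6 remove [lbown] add [xux] -> 13 lines: fsl oiegb tdppt yie mivgw ybumc xux hwnz dggft hey fze ubu gedo
Hunk 5: at line 5 remove [ybumc,xux] add [zxa,urlsz,zdt] -> 14 lines: fsl oiegb tdppt yie mivgw zxa urlsz zdt hwnz dggft hey fze ubu gedo
Hunk 6: at line 2 remove [yie,mivgw] add [dqwa] -> 13 lines: fsl oiegb tdppt dqwa zxa urlsz zdt hwnz dggft hey fze ubu gedo
Final line count: 13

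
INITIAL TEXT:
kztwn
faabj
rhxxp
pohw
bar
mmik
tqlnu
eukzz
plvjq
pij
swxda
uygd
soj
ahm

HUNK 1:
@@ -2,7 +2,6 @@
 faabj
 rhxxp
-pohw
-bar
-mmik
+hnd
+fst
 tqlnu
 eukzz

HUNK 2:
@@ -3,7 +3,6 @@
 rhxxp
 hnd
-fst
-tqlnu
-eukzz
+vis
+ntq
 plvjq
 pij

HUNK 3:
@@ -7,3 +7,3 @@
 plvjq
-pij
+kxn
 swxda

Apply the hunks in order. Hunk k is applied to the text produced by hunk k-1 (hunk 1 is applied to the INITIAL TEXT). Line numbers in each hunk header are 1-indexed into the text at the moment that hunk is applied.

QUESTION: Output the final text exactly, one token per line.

Hunk 1: at line 2 remove [pohw,bar,mmik] add [hnd,fst] -> 13 lines: kztwn faabj rhxxp hnd fst tqlnu eukzz plvjq pij swxda uygd soj ahm
Hunk 2: at line 3 remove [fst,tqlnu,eukzz] add [vis,ntq] -> 12 lines: kztwn faabj rhxxp hnd vis ntq plvjq pij swxda uygd soj ahm
Hunk 3: at line 7 remove [pij] add [kxn] -> 12 lines: kztwn faabj rhxxp hnd vis ntq plvjq kxn swxda uygd soj ahm

Answer: kztwn
faabj
rhxxp
hnd
vis
ntq
plvjq
kxn
swxda
uygd
soj
ahm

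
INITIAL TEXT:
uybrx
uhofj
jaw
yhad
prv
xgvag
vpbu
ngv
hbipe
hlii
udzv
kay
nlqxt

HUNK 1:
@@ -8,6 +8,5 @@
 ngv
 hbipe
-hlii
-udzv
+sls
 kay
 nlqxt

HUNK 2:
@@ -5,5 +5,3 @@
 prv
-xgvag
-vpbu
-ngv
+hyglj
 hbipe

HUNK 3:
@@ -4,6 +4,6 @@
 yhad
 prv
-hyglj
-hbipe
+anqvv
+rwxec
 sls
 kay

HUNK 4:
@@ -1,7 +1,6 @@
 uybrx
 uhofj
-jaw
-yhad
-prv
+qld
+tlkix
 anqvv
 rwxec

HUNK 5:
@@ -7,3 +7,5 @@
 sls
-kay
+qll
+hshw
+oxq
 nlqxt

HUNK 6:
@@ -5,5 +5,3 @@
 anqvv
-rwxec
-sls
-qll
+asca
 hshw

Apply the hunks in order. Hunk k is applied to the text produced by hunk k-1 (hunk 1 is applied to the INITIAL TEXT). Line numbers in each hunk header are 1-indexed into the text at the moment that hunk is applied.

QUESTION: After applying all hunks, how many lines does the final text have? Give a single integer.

Answer: 9

Derivation:
Hunk 1: at line 8 remove [hlii,udzv] add [sls] -> 12 lines: uybrx uhofj jaw yhad prv xgvag vpbu ngv hbipe sls kay nlqxt
Hunk 2: at line 5 remove [xgvag,vpbu,ngv] add [hyglj] -> 10 lines: uybrx uhofj jaw yhad prv hyglj hbipe sls kay nlqxt
Hunk 3: at line 4 remove [hyglj,hbipe] add [anqvv,rwxec] -> 10 lines: uybrx uhofj jaw yhad prv anqvv rwxec sls kay nlqxt
Hunk 4: at line 1 remove [jaw,yhad,prv] add [qld,tlkix] -> 9 lines: uybrx uhofj qld tlkix anqvv rwxec sls kay nlqxt
Hunk 5: at line 7 remove [kay] add [qll,hshw,oxq] -> 11 lines: uybrx uhofj qld tlkix anqvv rwxec sls qll hshw oxq nlqxt
Hunk 6: at line 5 remove [rwxec,sls,qll] add [asca] -> 9 lines: uybrx uhofj qld tlkix anqvv asca hshw oxq nlqxt
Final line count: 9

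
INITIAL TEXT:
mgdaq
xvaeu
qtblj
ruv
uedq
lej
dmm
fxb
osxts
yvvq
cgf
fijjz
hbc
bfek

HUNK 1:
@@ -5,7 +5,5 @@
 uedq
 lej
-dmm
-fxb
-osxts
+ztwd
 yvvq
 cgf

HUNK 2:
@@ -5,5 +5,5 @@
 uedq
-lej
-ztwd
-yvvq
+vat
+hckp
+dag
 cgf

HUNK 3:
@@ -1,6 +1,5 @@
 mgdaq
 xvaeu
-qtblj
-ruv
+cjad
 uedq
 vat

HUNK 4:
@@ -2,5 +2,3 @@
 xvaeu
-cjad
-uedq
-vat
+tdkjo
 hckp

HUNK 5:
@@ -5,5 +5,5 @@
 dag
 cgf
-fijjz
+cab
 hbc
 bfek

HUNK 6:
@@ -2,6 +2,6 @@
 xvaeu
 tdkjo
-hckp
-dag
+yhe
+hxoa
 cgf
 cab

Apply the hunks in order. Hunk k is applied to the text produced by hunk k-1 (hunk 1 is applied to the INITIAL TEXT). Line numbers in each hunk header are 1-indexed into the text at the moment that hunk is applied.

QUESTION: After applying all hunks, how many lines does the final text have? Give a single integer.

Answer: 9

Derivation:
Hunk 1: at line 5 remove [dmm,fxb,osxts] add [ztwd] -> 12 lines: mgdaq xvaeu qtblj ruv uedq lej ztwd yvvq cgf fijjz hbc bfek
Hunk 2: at line 5 remove [lej,ztwd,yvvq] add [vat,hckp,dag] -> 12 lines: mgdaq xvaeu qtblj ruv uedq vat hckp dag cgf fijjz hbc bfek
Hunk 3: at line 1 remove [qtblj,ruv] add [cjad] -> 11 lines: mgdaq xvaeu cjad uedq vat hckp dag cgf fijjz hbc bfek
Hunk 4: at line 2 remove [cjad,uedq,vat] add [tdkjo] -> 9 lines: mgdaq xvaeu tdkjo hckp dag cgf fijjz hbc bfek
Hunk 5: at line 5 remove [fijjz] add [cab] -> 9 lines: mgdaq xvaeu tdkjo hckp dag cgf cab hbc bfek
Hunk 6: at line 2 remove [hckp,dag] add [yhe,hxoa] -> 9 lines: mgdaq xvaeu tdkjo yhe hxoa cgf cab hbc bfek
Final line count: 9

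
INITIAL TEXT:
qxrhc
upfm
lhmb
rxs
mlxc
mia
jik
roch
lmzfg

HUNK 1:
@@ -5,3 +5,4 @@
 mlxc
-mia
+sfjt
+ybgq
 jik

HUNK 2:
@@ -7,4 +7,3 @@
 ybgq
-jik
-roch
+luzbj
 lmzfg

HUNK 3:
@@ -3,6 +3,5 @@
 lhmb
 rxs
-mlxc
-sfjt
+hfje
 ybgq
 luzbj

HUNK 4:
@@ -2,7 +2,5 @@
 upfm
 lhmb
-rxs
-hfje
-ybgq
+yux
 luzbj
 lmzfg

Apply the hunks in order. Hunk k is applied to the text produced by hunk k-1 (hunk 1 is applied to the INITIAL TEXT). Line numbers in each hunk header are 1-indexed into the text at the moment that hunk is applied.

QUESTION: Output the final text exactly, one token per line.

Answer: qxrhc
upfm
lhmb
yux
luzbj
lmzfg

Derivation:
Hunk 1: at line 5 remove [mia] add [sfjt,ybgq] -> 10 lines: qxrhc upfm lhmb rxs mlxc sfjt ybgq jik roch lmzfg
Hunk 2: at line 7 remove [jik,roch] add [luzbj] -> 9 lines: qxrhc upfm lhmb rxs mlxc sfjt ybgq luzbj lmzfg
Hunk 3: at line 3 remove [mlxc,sfjt] add [hfje] -> 8 lines: qxrhc upfm lhmb rxs hfje ybgq luzbj lmzfg
Hunk 4: at line 2 remove [rxs,hfje,ybgq] add [yux] -> 6 lines: qxrhc upfm lhmb yux luzbj lmzfg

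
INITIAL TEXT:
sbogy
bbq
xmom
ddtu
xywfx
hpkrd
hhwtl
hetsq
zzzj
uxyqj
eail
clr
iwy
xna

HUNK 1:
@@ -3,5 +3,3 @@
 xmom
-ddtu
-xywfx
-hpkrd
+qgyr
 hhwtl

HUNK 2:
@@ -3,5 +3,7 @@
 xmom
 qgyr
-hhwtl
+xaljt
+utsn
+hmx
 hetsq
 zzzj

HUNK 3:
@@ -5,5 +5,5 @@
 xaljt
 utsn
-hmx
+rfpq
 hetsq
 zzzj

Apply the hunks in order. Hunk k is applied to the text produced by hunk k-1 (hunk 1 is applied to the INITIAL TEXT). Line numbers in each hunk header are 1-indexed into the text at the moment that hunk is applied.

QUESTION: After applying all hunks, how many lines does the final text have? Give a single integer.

Answer: 14

Derivation:
Hunk 1: at line 3 remove [ddtu,xywfx,hpkrd] add [qgyr] -> 12 lines: sbogy bbq xmom qgyr hhwtl hetsq zzzj uxyqj eail clr iwy xna
Hunk 2: at line 3 remove [hhwtl] add [xaljt,utsn,hmx] -> 14 lines: sbogy bbq xmom qgyr xaljt utsn hmx hetsq zzzj uxyqj eail clr iwy xna
Hunk 3: at line 5 remove [hmx] add [rfpq] -> 14 lines: sbogy bbq xmom qgyr xaljt utsn rfpq hetsq zzzj uxyqj eail clr iwy xna
Final line count: 14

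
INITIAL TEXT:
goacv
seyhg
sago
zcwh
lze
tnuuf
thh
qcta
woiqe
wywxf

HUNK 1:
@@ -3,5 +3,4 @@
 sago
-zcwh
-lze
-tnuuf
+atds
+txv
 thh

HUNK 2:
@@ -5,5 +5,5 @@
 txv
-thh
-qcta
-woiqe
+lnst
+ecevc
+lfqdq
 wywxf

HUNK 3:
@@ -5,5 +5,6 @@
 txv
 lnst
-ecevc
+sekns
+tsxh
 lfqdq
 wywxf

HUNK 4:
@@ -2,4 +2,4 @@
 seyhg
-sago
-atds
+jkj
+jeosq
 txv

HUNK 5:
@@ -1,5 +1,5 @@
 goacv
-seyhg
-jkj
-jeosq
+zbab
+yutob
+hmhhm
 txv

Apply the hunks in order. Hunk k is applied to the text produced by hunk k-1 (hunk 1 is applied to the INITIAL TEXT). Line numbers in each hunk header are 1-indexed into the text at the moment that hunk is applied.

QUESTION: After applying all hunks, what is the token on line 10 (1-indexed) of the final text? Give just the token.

Hunk 1: at line 3 remove [zcwh,lze,tnuuf] add [atds,txv] -> 9 lines: goacv seyhg sago atds txv thh qcta woiqe wywxf
Hunk 2: at line 5 remove [thh,qcta,woiqe] add [lnst,ecevc,lfqdq] -> 9 lines: goacv seyhg sago atds txv lnst ecevc lfqdq wywxf
Hunk 3: at line 5 remove [ecevc] add [sekns,tsxh] -> 10 lines: goacv seyhg sago atds txv lnst sekns tsxh lfqdq wywxf
Hunk 4: at line 2 remove [sago,atds] add [jkj,jeosq] -> 10 lines: goacv seyhg jkj jeosq txv lnst sekns tsxh lfqdq wywxf
Hunk 5: at line 1 remove [seyhg,jkj,jeosq] add [zbab,yutob,hmhhm] -> 10 lines: goacv zbab yutob hmhhm txv lnst sekns tsxh lfqdq wywxf
Final line 10: wywxf

Answer: wywxf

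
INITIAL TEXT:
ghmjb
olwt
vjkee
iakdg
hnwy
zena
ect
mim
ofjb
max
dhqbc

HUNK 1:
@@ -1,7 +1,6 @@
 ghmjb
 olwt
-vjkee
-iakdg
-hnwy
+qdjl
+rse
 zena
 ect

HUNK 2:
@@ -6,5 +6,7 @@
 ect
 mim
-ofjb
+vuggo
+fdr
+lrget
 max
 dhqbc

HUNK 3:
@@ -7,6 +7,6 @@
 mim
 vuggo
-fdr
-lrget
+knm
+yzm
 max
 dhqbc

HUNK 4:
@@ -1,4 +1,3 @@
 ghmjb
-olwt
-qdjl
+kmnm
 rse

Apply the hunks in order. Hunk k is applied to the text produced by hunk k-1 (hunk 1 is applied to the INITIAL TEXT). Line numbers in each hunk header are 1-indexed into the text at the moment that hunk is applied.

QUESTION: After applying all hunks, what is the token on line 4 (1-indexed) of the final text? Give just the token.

Hunk 1: at line 1 remove [vjkee,iakdg,hnwy] add [qdjl,rse] -> 10 lines: ghmjb olwt qdjl rse zena ect mim ofjb max dhqbc
Hunk 2: at line 6 remove [ofjb] add [vuggo,fdr,lrget] -> 12 lines: ghmjb olwt qdjl rse zena ect mim vuggo fdr lrget max dhqbc
Hunk 3: at line 7 remove [fdr,lrget] add [knm,yzm] -> 12 lines: ghmjb olwt qdjl rse zena ect mim vuggo knm yzm max dhqbc
Hunk 4: at line 1 remove [olwt,qdjl] add [kmnm] -> 11 lines: ghmjb kmnm rse zena ect mim vuggo knm yzm max dhqbc
Final line 4: zena

Answer: zena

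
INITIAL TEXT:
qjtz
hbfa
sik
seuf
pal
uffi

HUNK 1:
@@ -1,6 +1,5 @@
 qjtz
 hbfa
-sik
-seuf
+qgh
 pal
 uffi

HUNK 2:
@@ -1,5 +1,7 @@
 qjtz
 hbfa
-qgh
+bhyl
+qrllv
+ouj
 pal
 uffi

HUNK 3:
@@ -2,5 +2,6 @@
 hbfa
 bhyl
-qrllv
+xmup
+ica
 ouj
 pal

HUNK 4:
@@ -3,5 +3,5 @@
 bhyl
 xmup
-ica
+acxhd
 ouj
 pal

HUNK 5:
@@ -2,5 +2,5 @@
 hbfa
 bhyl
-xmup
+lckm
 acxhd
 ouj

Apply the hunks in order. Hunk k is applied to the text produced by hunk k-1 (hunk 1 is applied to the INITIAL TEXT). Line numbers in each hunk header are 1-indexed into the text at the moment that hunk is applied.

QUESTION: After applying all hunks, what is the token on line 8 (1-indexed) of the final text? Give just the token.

Answer: uffi

Derivation:
Hunk 1: at line 1 remove [sik,seuf] add [qgh] -> 5 lines: qjtz hbfa qgh pal uffi
Hunk 2: at line 1 remove [qgh] add [bhyl,qrllv,ouj] -> 7 lines: qjtz hbfa bhyl qrllv ouj pal uffi
Hunk 3: at line 2 remove [qrllv] add [xmup,ica] -> 8 lines: qjtz hbfa bhyl xmup ica ouj pal uffi
Hunk 4: at line 3 remove [ica] add [acxhd] -> 8 lines: qjtz hbfa bhyl xmup acxhd ouj pal uffi
Hunk 5: at line 2 remove [xmup] add [lckm] -> 8 lines: qjtz hbfa bhyl lckm acxhd ouj pal uffi
Final line 8: uffi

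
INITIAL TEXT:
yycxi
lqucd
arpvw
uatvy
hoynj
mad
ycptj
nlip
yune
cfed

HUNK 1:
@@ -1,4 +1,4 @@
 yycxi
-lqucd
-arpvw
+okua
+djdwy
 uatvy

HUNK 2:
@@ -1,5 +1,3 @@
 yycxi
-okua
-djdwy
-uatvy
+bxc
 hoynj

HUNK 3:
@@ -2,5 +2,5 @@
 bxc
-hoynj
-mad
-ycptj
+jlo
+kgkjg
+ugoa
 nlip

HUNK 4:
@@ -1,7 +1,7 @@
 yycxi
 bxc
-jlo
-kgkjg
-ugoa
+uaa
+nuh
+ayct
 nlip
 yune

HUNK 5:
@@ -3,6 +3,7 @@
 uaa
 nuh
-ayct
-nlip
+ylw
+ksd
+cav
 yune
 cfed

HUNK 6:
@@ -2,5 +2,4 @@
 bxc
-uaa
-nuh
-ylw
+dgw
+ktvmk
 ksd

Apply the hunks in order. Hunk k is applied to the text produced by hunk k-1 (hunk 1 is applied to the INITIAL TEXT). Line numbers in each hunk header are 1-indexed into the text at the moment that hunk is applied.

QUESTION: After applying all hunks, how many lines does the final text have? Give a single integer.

Hunk 1: at line 1 remove [lqucd,arpvw] add [okua,djdwy] -> 10 lines: yycxi okua djdwy uatvy hoynj mad ycptj nlip yune cfed
Hunk 2: at line 1 remove [okua,djdwy,uatvy] add [bxc] -> 8 lines: yycxi bxc hoynj mad ycptj nlip yune cfed
Hunk 3: at line 2 remove [hoynj,mad,ycptj] add [jlo,kgkjg,ugoa] -> 8 lines: yycxi bxc jlo kgkjg ugoa nlip yune cfed
Hunk 4: at line 1 remove [jlo,kgkjg,ugoa] add [uaa,nuh,ayct] -> 8 lines: yycxi bxc uaa nuh ayct nlip yune cfed
Hunk 5: at line 3 remove [ayct,nlip] add [ylw,ksd,cav] -> 9 lines: yycxi bxc uaa nuh ylw ksd cav yune cfed
Hunk 6: at line 2 remove [uaa,nuh,ylw] add [dgw,ktvmk] -> 8 lines: yycxi bxc dgw ktvmk ksd cav yune cfed
Final line count: 8

Answer: 8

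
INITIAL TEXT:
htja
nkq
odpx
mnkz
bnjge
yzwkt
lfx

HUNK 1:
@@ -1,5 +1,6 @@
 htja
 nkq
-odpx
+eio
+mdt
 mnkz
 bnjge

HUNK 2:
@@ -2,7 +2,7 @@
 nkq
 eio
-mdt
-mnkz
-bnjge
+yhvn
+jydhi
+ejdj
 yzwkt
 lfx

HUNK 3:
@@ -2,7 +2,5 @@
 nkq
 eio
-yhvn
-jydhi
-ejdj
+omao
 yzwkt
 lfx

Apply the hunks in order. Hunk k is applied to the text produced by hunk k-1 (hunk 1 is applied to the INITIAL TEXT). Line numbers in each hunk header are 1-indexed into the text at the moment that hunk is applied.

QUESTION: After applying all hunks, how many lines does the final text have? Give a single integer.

Answer: 6

Derivation:
Hunk 1: at line 1 remove [odpx] add [eio,mdt] -> 8 lines: htja nkq eio mdt mnkz bnjge yzwkt lfx
Hunk 2: at line 2 remove [mdt,mnkz,bnjge] add [yhvn,jydhi,ejdj] -> 8 lines: htja nkq eio yhvn jydhi ejdj yzwkt lfx
Hunk 3: at line 2 remove [yhvn,jydhi,ejdj] add [omao] -> 6 lines: htja nkq eio omao yzwkt lfx
Final line count: 6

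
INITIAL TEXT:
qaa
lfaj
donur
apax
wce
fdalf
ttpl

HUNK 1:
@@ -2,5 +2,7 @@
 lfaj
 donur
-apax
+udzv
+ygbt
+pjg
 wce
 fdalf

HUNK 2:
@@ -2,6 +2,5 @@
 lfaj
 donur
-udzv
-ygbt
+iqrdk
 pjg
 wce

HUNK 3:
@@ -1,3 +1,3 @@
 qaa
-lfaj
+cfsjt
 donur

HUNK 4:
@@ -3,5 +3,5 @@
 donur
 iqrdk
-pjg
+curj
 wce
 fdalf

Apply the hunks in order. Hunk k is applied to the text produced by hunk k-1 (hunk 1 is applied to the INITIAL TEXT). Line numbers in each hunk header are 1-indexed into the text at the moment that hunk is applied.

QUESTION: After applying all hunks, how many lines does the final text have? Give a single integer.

Hunk 1: at line 2 remove [apax] add [udzv,ygbt,pjg] -> 9 lines: qaa lfaj donur udzv ygbt pjg wce fdalf ttpl
Hunk 2: at line 2 remove [udzv,ygbt] add [iqrdk] -> 8 lines: qaa lfaj donur iqrdk pjg wce fdalf ttpl
Hunk 3: at line 1 remove [lfaj] add [cfsjt] -> 8 lines: qaa cfsjt donur iqrdk pjg wce fdalf ttpl
Hunk 4: at line 3 remove [pjg] add [curj] -> 8 lines: qaa cfsjt donur iqrdk curj wce fdalf ttpl
Final line count: 8

Answer: 8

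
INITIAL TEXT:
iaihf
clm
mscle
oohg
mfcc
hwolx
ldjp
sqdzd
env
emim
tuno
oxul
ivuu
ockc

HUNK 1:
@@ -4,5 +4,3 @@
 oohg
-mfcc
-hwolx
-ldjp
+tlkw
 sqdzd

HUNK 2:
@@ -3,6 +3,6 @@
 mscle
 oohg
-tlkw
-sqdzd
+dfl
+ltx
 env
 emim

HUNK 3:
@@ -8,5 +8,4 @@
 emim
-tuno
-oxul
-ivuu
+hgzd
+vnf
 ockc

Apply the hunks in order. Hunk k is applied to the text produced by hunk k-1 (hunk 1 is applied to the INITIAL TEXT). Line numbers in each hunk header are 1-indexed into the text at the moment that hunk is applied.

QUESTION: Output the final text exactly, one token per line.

Hunk 1: at line 4 remove [mfcc,hwolx,ldjp] add [tlkw] -> 12 lines: iaihf clm mscle oohg tlkw sqdzd env emim tuno oxul ivuu ockc
Hunk 2: at line 3 remove [tlkw,sqdzd] add [dfl,ltx] -> 12 lines: iaihf clm mscle oohg dfl ltx env emim tuno oxul ivuu ockc
Hunk 3: at line 8 remove [tuno,oxul,ivuu] add [hgzd,vnf] -> 11 lines: iaihf clm mscle oohg dfl ltx env emim hgzd vnf ockc

Answer: iaihf
clm
mscle
oohg
dfl
ltx
env
emim
hgzd
vnf
ockc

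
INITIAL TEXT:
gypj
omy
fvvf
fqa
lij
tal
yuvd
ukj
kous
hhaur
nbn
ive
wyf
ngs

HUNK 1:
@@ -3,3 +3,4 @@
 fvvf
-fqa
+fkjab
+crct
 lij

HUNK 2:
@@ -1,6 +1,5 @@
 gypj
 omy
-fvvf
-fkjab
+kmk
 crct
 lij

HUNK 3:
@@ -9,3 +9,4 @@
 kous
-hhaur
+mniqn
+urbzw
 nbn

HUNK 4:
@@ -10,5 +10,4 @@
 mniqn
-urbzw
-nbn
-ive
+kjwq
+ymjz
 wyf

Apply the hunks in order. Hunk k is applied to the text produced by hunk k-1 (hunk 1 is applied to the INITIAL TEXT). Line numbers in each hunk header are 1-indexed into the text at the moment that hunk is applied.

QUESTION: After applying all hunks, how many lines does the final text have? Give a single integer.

Answer: 14

Derivation:
Hunk 1: at line 3 remove [fqa] add [fkjab,crct] -> 15 lines: gypj omy fvvf fkjab crct lij tal yuvd ukj kous hhaur nbn ive wyf ngs
Hunk 2: at line 1 remove [fvvf,fkjab] add [kmk] -> 14 lines: gypj omy kmk crct lij tal yuvd ukj kous hhaur nbn ive wyf ngs
Hunk 3: at line 9 remove [hhaur] add [mniqn,urbzw] -> 15 lines: gypj omy kmk crct lij tal yuvd ukj kous mniqn urbzw nbn ive wyf ngs
Hunk 4: at line 10 remove [urbzw,nbn,ive] add [kjwq,ymjz] -> 14 lines: gypj omy kmk crct lij tal yuvd ukj kous mniqn kjwq ymjz wyf ngs
Final line count: 14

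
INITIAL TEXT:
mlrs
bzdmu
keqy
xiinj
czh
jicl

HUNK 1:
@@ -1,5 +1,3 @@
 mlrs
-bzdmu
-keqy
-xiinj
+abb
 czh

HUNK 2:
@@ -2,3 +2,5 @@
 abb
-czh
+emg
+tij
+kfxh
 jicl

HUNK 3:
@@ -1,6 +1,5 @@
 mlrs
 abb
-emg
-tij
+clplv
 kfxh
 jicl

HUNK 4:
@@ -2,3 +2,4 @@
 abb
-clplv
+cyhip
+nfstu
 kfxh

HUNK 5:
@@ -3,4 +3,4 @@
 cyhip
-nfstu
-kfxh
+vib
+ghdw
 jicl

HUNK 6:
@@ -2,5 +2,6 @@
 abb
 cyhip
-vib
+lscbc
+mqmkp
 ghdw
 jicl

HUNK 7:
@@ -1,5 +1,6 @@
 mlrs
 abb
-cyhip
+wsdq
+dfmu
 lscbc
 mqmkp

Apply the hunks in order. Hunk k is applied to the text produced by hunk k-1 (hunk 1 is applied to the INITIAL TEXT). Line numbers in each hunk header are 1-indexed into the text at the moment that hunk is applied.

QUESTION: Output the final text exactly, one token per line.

Answer: mlrs
abb
wsdq
dfmu
lscbc
mqmkp
ghdw
jicl

Derivation:
Hunk 1: at line 1 remove [bzdmu,keqy,xiinj] add [abb] -> 4 lines: mlrs abb czh jicl
Hunk 2: at line 2 remove [czh] add [emg,tij,kfxh] -> 6 lines: mlrs abb emg tij kfxh jicl
Hunk 3: at line 1 remove [emg,tij] add [clplv] -> 5 lines: mlrs abb clplv kfxh jicl
Hunk 4: at line 2 remove [clplv] add [cyhip,nfstu] -> 6 lines: mlrs abb cyhip nfstu kfxh jicl
Hunk 5: at line 3 remove [nfstu,kfxh] add [vib,ghdw] -> 6 lines: mlrs abb cyhip vib ghdw jicl
Hunk 6: at line 2 remove [vib] add [lscbc,mqmkp] -> 7 lines: mlrs abb cyhip lscbc mqmkp ghdw jicl
Hunk 7: at line 1 remove [cyhip] add [wsdq,dfmu] -> 8 lines: mlrs abb wsdq dfmu lscbc mqmkp ghdw jicl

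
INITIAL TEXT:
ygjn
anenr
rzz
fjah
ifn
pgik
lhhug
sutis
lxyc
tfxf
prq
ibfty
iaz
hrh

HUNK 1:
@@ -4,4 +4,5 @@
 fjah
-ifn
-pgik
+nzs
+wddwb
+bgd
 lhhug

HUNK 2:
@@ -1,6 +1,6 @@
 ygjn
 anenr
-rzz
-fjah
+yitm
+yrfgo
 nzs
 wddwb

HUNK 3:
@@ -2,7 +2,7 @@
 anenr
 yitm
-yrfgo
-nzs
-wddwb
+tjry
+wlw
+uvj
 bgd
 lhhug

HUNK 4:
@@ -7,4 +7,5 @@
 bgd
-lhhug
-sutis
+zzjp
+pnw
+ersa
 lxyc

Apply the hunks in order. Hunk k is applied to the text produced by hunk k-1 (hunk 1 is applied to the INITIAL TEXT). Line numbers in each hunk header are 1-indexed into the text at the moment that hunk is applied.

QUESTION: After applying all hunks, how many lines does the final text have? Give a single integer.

Answer: 16

Derivation:
Hunk 1: at line 4 remove [ifn,pgik] add [nzs,wddwb,bgd] -> 15 lines: ygjn anenr rzz fjah nzs wddwb bgd lhhug sutis lxyc tfxf prq ibfty iaz hrh
Hunk 2: at line 1 remove [rzz,fjah] add [yitm,yrfgo] -> 15 lines: ygjn anenr yitm yrfgo nzs wddwb bgd lhhug sutis lxyc tfxf prq ibfty iaz hrh
Hunk 3: at line 2 remove [yrfgo,nzs,wddwb] add [tjry,wlw,uvj] -> 15 lines: ygjn anenr yitm tjry wlw uvj bgd lhhug sutis lxyc tfxf prq ibfty iaz hrh
Hunk 4: at line 7 remove [lhhug,sutis] add [zzjp,pnw,ersa] -> 16 lines: ygjn anenr yitm tjry wlw uvj bgd zzjp pnw ersa lxyc tfxf prq ibfty iaz hrh
Final line count: 16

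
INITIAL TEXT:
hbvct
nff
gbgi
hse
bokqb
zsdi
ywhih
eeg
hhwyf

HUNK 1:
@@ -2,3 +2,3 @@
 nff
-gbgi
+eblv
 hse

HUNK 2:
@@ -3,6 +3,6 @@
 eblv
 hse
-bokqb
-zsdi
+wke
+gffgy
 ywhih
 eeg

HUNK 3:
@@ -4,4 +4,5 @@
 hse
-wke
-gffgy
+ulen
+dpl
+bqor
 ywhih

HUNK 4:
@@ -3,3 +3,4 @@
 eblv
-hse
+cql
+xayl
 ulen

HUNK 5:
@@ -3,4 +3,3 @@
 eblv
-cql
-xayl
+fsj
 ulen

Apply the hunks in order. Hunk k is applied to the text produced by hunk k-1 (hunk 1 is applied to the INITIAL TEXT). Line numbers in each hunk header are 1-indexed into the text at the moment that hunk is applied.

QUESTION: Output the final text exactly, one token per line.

Hunk 1: at line 2 remove [gbgi] add [eblv] -> 9 lines: hbvct nff eblv hse bokqb zsdi ywhih eeg hhwyf
Hunk 2: at line 3 remove [bokqb,zsdi] add [wke,gffgy] -> 9 lines: hbvct nff eblv hse wke gffgy ywhih eeg hhwyf
Hunk 3: at line 4 remove [wke,gffgy] add [ulen,dpl,bqor] -> 10 lines: hbvct nff eblv hse ulen dpl bqor ywhih eeg hhwyf
Hunk 4: at line 3 remove [hse] add [cql,xayl] -> 11 lines: hbvct nff eblv cql xayl ulen dpl bqor ywhih eeg hhwyf
Hunk 5: at line 3 remove [cql,xayl] add [fsj] -> 10 lines: hbvct nff eblv fsj ulen dpl bqor ywhih eeg hhwyf

Answer: hbvct
nff
eblv
fsj
ulen
dpl
bqor
ywhih
eeg
hhwyf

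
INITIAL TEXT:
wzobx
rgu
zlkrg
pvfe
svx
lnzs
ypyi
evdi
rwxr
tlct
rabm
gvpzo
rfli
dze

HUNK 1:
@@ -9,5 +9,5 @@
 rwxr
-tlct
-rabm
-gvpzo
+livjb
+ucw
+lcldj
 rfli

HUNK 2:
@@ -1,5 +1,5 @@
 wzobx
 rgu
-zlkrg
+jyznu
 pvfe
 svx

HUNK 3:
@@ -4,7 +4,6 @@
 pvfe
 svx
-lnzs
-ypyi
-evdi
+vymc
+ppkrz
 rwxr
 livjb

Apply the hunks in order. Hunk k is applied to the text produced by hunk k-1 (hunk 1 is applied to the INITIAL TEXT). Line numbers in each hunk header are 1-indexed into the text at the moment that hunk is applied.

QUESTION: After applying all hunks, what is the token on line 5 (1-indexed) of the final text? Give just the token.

Answer: svx

Derivation:
Hunk 1: at line 9 remove [tlct,rabm,gvpzo] add [livjb,ucw,lcldj] -> 14 lines: wzobx rgu zlkrg pvfe svx lnzs ypyi evdi rwxr livjb ucw lcldj rfli dze
Hunk 2: at line 1 remove [zlkrg] add [jyznu] -> 14 lines: wzobx rgu jyznu pvfe svx lnzs ypyi evdi rwxr livjb ucw lcldj rfli dze
Hunk 3: at line 4 remove [lnzs,ypyi,evdi] add [vymc,ppkrz] -> 13 lines: wzobx rgu jyznu pvfe svx vymc ppkrz rwxr livjb ucw lcldj rfli dze
Final line 5: svx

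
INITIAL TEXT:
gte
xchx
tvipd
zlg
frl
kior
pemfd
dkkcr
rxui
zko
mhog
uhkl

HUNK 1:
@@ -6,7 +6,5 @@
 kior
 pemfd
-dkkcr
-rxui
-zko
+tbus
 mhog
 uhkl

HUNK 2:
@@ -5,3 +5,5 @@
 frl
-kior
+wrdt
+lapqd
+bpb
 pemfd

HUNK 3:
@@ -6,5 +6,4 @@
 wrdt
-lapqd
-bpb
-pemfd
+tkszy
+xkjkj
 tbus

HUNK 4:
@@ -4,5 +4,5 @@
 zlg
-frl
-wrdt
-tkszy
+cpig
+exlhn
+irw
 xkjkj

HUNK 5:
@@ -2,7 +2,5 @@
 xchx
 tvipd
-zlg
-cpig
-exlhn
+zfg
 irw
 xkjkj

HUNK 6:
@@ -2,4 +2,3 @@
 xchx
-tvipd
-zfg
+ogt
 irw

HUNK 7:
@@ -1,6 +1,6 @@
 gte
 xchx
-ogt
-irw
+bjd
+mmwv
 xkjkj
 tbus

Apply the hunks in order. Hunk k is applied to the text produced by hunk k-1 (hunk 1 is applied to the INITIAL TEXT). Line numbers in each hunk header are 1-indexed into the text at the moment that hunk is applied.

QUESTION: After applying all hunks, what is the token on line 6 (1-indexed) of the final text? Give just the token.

Hunk 1: at line 6 remove [dkkcr,rxui,zko] add [tbus] -> 10 lines: gte xchx tvipd zlg frl kior pemfd tbus mhog uhkl
Hunk 2: at line 5 remove [kior] add [wrdt,lapqd,bpb] -> 12 lines: gte xchx tvipd zlg frl wrdt lapqd bpb pemfd tbus mhog uhkl
Hunk 3: at line 6 remove [lapqd,bpb,pemfd] add [tkszy,xkjkj] -> 11 lines: gte xchx tvipd zlg frl wrdt tkszy xkjkj tbus mhog uhkl
Hunk 4: at line 4 remove [frl,wrdt,tkszy] add [cpig,exlhn,irw] -> 11 lines: gte xchx tvipd zlg cpig exlhn irw xkjkj tbus mhog uhkl
Hunk 5: at line 2 remove [zlg,cpig,exlhn] add [zfg] -> 9 lines: gte xchx tvipd zfg irw xkjkj tbus mhog uhkl
Hunk 6: at line 2 remove [tvipd,zfg] add [ogt] -> 8 lines: gte xchx ogt irw xkjkj tbus mhog uhkl
Hunk 7: at line 1 remove [ogt,irw] add [bjd,mmwv] -> 8 lines: gte xchx bjd mmwv xkjkj tbus mhog uhkl
Final line 6: tbus

Answer: tbus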